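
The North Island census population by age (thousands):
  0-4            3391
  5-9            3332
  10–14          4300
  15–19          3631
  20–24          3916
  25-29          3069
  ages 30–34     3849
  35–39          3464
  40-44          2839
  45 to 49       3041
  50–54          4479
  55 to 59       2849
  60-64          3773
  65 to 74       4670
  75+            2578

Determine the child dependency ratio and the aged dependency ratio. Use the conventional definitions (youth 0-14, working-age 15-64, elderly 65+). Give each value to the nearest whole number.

0–14: 3391 + 3332 + 4300 = 11023
15–64: 3631 + 3916 + 3069 + 3849 + 3464 + 2839 + 3041 + 4479 + 2849 + 3773 = 34910
65+: 4670 + 2578 = 7248
Youth dependency ratio = 11023 / 34910 × 100 = 32
Old-age dependency ratio = 7248 / 34910 × 100 = 21

Youth dependency ratio: 32
Old-age dependency ratio: 21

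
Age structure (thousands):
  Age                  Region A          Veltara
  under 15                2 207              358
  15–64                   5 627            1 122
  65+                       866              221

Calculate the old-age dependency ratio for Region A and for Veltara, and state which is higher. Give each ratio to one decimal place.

Region A: 866 / 5 627 × 100 = 15.4
Veltara: 221 / 1 122 × 100 = 19.7

Region A: 15.4
Veltara: 19.7
Higher: Veltara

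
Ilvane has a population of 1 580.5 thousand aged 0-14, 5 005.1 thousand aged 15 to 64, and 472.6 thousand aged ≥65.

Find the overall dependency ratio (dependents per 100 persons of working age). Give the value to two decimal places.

Total dependency ratio: 41.02

Total dependency ratio = (1 580.5 + 472.6) / 5 005.1 × 100 = 2 053.1 / 5 005.1 × 100 = 41.02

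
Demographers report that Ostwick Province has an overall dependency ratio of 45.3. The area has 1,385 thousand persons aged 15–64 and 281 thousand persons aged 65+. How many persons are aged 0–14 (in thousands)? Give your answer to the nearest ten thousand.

Total dependency ratio = (youth + elderly) / working-age × 100
45.3 = (Y + 281) / 1,385 × 100
⇒ 350

Aged 0–14: 350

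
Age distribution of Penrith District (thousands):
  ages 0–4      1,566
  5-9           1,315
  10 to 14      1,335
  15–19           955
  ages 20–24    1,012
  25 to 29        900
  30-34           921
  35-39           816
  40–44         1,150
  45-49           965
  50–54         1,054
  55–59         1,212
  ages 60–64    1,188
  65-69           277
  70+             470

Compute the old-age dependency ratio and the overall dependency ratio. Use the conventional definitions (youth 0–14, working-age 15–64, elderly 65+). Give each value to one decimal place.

0–14: 1,566 + 1,315 + 1,335 = 4,216
15–64: 955 + 1,012 + 900 + 921 + 816 + 1,150 + 965 + 1,054 + 1,212 + 1,188 = 10,173
65+: 277 + 470 = 747
Old-age dependency ratio = 747 / 10,173 × 100 = 7.3
Total dependency ratio = (4,216 + 747) / 10,173 × 100 = 4,963 / 10,173 × 100 = 48.8

Old-age dependency ratio: 7.3
Total dependency ratio: 48.8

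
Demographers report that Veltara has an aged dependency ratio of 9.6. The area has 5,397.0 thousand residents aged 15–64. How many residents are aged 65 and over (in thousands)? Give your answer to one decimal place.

Aged 65 and over: 518.1

Old-age dependency ratio = elderly / working-age × 100
9.6 = E / 5,397.0 × 100
⇒ 518.1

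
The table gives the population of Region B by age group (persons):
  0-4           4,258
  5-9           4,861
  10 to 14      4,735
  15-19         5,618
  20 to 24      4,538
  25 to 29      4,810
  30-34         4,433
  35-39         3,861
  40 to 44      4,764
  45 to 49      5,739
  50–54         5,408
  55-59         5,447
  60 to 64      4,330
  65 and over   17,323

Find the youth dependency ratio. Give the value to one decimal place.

Youth dependency ratio: 28.3

0–14: 4,258 + 4,861 + 4,735 = 13,854
15–64: 5,618 + 4,538 + 4,810 + 4,433 + 3,861 + 4,764 + 5,739 + 5,408 + 5,447 + 4,330 = 48,948
65+: 17,323
Youth dependency ratio = 13,854 / 48,948 × 100 = 28.3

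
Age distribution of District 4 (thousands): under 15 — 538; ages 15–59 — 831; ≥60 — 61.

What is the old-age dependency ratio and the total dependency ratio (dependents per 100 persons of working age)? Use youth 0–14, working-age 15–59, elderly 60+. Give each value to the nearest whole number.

Old-age dependency ratio: 7
Total dependency ratio: 72

Old-age dependency ratio = 61 / 831 × 100 = 7
Total dependency ratio = (538 + 61) / 831 × 100 = 599 / 831 × 100 = 72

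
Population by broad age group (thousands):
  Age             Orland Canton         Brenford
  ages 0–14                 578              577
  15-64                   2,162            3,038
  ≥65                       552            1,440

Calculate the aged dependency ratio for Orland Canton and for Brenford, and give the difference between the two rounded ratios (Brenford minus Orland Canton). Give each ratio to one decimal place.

Orland Canton: 25.5
Brenford: 47.4
Difference: +21.9

Orland Canton: 552 / 2,162 × 100 = 25.5
Brenford: 1,440 / 3,038 × 100 = 47.4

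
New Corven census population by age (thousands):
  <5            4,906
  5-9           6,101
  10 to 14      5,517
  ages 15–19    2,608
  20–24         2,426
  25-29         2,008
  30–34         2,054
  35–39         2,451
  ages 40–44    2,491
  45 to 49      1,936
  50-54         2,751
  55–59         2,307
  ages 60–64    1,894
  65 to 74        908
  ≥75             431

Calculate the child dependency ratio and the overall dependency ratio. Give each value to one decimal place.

Youth dependency ratio: 72.1
Total dependency ratio: 77.9

0–14: 4,906 + 6,101 + 5,517 = 16,524
15–64: 2,608 + 2,426 + 2,008 + 2,054 + 2,451 + 2,491 + 1,936 + 2,751 + 2,307 + 1,894 = 22,926
65+: 908 + 431 = 1,339
Youth dependency ratio = 16,524 / 22,926 × 100 = 72.1
Total dependency ratio = (16,524 + 1,339) / 22,926 × 100 = 17,863 / 22,926 × 100 = 77.9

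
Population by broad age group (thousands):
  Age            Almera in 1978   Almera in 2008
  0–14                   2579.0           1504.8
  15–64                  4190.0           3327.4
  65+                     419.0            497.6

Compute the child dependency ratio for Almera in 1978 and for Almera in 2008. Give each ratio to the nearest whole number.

Almera in 1978: 2579.0 / 4190.0 × 100 = 62
Almera in 2008: 1504.8 / 3327.4 × 100 = 45

Almera in 1978: 62
Almera in 2008: 45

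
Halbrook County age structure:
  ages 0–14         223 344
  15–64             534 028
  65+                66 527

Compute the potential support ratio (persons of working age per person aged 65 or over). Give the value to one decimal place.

Potential support ratio: 8.0

Potential support ratio = 534 028 / 66 527 = 8.0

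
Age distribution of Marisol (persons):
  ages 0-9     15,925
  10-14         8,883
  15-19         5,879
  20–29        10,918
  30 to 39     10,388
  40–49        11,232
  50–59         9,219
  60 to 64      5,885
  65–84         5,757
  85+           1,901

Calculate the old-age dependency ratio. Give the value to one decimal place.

0–14: 15,925 + 8,883 = 24,808
15–64: 5,879 + 10,918 + 10,388 + 11,232 + 9,219 + 5,885 = 53,521
65+: 5,757 + 1,901 = 7,658
Old-age dependency ratio = 7,658 / 53,521 × 100 = 14.3

Old-age dependency ratio: 14.3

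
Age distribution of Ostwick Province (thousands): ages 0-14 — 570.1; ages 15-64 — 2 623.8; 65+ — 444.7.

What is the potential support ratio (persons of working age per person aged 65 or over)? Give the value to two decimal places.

Potential support ratio: 5.90

Potential support ratio = 2 623.8 / 444.7 = 5.90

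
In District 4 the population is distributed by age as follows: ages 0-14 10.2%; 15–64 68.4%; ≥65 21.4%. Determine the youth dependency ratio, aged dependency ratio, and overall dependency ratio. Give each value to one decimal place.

Youth dependency ratio: 14.9
Old-age dependency ratio: 31.3
Total dependency ratio: 46.2

Youth dependency ratio = 10.2 / 68.4 × 100 = 14.9
Old-age dependency ratio = 21.4 / 68.4 × 100 = 31.3
Total dependency ratio = (10.2 + 21.4) / 68.4 × 100 = 31.6 / 68.4 × 100 = 46.2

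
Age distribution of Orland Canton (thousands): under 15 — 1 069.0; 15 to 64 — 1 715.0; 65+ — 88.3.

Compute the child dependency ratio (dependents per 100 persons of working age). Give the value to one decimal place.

Youth dependency ratio = 1 069.0 / 1 715.0 × 100 = 62.3

Youth dependency ratio: 62.3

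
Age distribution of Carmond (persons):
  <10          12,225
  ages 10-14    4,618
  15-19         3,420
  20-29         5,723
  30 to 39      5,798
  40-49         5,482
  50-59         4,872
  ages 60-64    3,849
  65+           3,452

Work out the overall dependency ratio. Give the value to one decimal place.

Total dependency ratio: 69.6

0–14: 12,225 + 4,618 = 16,843
15–64: 3,420 + 5,723 + 5,798 + 5,482 + 4,872 + 3,849 = 29,144
65+: 3,452
Total dependency ratio = (16,843 + 3,452) / 29,144 × 100 = 20,295 / 29,144 × 100 = 69.6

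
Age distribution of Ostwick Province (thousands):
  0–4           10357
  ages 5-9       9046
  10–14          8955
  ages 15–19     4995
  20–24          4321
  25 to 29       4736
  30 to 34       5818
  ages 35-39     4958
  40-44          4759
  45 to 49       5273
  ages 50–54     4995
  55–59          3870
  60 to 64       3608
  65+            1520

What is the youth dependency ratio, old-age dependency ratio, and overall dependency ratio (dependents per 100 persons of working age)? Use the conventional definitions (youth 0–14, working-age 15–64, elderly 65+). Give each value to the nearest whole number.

0–14: 10357 + 9046 + 8955 = 28358
15–64: 4995 + 4321 + 4736 + 5818 + 4958 + 4759 + 5273 + 4995 + 3870 + 3608 = 47333
65+: 1520
Youth dependency ratio = 28358 / 47333 × 100 = 60
Old-age dependency ratio = 1520 / 47333 × 100 = 3
Total dependency ratio = (28358 + 1520) / 47333 × 100 = 29878 / 47333 × 100 = 63

Youth dependency ratio: 60
Old-age dependency ratio: 3
Total dependency ratio: 63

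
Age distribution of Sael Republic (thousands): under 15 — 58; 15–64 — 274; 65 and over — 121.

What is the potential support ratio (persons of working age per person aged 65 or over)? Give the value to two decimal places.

Potential support ratio = 274 / 121 = 2.26

Potential support ratio: 2.26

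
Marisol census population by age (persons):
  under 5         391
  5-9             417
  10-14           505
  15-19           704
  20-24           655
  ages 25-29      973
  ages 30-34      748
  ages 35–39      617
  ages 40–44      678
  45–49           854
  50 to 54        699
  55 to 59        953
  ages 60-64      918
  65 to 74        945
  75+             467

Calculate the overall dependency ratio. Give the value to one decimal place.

Total dependency ratio: 34.9

0–14: 391 + 417 + 505 = 1 313
15–64: 704 + 655 + 973 + 748 + 617 + 678 + 854 + 699 + 953 + 918 = 7 799
65+: 945 + 467 = 1 412
Total dependency ratio = (1 313 + 1 412) / 7 799 × 100 = 2 725 / 7 799 × 100 = 34.9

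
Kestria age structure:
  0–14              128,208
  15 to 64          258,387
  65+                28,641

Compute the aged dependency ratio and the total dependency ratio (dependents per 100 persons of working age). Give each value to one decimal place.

Old-age dependency ratio = 28,641 / 258,387 × 100 = 11.1
Total dependency ratio = (128,208 + 28,641) / 258,387 × 100 = 156,849 / 258,387 × 100 = 60.7

Old-age dependency ratio: 11.1
Total dependency ratio: 60.7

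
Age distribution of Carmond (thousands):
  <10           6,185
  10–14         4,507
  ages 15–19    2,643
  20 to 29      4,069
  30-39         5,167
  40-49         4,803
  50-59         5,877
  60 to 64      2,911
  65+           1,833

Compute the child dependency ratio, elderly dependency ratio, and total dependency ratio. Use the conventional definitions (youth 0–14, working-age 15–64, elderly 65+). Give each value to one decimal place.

0–14: 6,185 + 4,507 = 10,692
15–64: 2,643 + 4,069 + 5,167 + 4,803 + 5,877 + 2,911 = 25,470
65+: 1,833
Youth dependency ratio = 10,692 / 25,470 × 100 = 42.0
Old-age dependency ratio = 1,833 / 25,470 × 100 = 7.2
Total dependency ratio = (10,692 + 1,833) / 25,470 × 100 = 12,525 / 25,470 × 100 = 49.2

Youth dependency ratio: 42.0
Old-age dependency ratio: 7.2
Total dependency ratio: 49.2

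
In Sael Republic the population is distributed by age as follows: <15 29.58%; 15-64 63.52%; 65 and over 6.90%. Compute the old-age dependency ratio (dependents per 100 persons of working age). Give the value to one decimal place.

Old-age dependency ratio = 6.90 / 63.52 × 100 = 10.9

Old-age dependency ratio: 10.9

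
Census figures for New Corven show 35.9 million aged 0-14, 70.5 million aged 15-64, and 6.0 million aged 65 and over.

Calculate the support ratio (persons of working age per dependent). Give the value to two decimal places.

Support ratio: 1.68

Support ratio = 70.5 / (35.9 + 6.0) = 70.5 / 41.9 = 1.68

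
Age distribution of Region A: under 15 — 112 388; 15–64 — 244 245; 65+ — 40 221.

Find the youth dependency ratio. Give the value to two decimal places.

Youth dependency ratio = 112 388 / 244 245 × 100 = 46.01

Youth dependency ratio: 46.01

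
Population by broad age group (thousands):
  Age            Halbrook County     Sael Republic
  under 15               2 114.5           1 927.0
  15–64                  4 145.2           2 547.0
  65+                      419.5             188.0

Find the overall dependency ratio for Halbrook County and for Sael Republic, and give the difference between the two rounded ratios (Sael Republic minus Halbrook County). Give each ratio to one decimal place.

Halbrook County: 61.1
Sael Republic: 83.0
Difference: +21.9

Halbrook County: (2 114.5 + 419.5) / 4 145.2 × 100 = 2 534.0 / 4 145.2 × 100 = 61.1
Sael Republic: (1 927.0 + 188.0) / 2 547.0 × 100 = 2 115.0 / 2 547.0 × 100 = 83.0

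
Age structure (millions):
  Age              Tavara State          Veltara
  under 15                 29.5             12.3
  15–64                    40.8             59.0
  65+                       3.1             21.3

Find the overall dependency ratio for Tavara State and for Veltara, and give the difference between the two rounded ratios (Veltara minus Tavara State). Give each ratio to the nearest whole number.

Tavara State: (29.5 + 3.1) / 40.8 × 100 = 32.6 / 40.8 × 100 = 80
Veltara: (12.3 + 21.3) / 59.0 × 100 = 33.6 / 59.0 × 100 = 57

Tavara State: 80
Veltara: 57
Difference: -23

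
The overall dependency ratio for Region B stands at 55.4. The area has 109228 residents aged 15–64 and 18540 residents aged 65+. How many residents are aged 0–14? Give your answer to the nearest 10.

Total dependency ratio = (youth + elderly) / working-age × 100
55.4 = (Y + 18540) / 109228 × 100
⇒ 41970

Aged 0–14: 41970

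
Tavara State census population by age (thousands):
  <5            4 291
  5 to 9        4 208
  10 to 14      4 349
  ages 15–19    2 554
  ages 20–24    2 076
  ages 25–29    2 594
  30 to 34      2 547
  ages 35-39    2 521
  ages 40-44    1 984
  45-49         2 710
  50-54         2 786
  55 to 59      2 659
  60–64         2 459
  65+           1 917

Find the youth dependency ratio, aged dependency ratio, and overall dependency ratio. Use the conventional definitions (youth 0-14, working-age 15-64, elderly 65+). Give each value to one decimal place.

Youth dependency ratio: 51.6
Old-age dependency ratio: 7.7
Total dependency ratio: 59.3

0–14: 4 291 + 4 208 + 4 349 = 12 848
15–64: 2 554 + 2 076 + 2 594 + 2 547 + 2 521 + 1 984 + 2 710 + 2 786 + 2 659 + 2 459 = 24 890
65+: 1 917
Youth dependency ratio = 12 848 / 24 890 × 100 = 51.6
Old-age dependency ratio = 1 917 / 24 890 × 100 = 7.7
Total dependency ratio = (12 848 + 1 917) / 24 890 × 100 = 14 765 / 24 890 × 100 = 59.3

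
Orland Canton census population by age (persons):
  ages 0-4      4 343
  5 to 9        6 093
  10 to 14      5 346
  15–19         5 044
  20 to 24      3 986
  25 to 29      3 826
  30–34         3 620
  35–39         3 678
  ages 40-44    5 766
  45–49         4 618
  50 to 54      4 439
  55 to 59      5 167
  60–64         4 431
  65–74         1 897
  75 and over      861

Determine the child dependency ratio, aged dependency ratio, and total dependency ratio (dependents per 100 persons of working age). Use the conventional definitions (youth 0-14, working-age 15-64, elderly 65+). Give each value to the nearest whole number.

0–14: 4 343 + 6 093 + 5 346 = 15 782
15–64: 5 044 + 3 986 + 3 826 + 3 620 + 3 678 + 5 766 + 4 618 + 4 439 + 5 167 + 4 431 = 44 575
65+: 1 897 + 861 = 2 758
Youth dependency ratio = 15 782 / 44 575 × 100 = 35
Old-age dependency ratio = 2 758 / 44 575 × 100 = 6
Total dependency ratio = (15 782 + 2 758) / 44 575 × 100 = 18 540 / 44 575 × 100 = 42

Youth dependency ratio: 35
Old-age dependency ratio: 6
Total dependency ratio: 42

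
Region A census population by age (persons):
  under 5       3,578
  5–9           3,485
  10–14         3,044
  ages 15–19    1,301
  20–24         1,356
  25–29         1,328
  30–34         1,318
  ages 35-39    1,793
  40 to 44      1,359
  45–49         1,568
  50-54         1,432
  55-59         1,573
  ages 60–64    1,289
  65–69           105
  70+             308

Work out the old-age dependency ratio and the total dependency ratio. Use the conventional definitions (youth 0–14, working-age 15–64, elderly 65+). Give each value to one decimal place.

0–14: 3,578 + 3,485 + 3,044 = 10,107
15–64: 1,301 + 1,356 + 1,328 + 1,318 + 1,793 + 1,359 + 1,568 + 1,432 + 1,573 + 1,289 = 14,317
65+: 105 + 308 = 413
Old-age dependency ratio = 413 / 14,317 × 100 = 2.9
Total dependency ratio = (10,107 + 413) / 14,317 × 100 = 10,520 / 14,317 × 100 = 73.5

Old-age dependency ratio: 2.9
Total dependency ratio: 73.5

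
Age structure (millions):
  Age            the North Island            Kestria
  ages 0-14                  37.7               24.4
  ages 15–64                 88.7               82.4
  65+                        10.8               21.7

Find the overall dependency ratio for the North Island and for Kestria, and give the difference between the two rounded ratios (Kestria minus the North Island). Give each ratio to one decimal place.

the North Island: (37.7 + 10.8) / 88.7 × 100 = 48.5 / 88.7 × 100 = 54.7
Kestria: (24.4 + 21.7) / 82.4 × 100 = 46.1 / 82.4 × 100 = 55.9

the North Island: 54.7
Kestria: 55.9
Difference: +1.2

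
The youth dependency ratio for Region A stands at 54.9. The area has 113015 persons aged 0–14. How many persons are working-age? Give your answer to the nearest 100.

Youth dependency ratio = youth / working-age × 100
54.9 = 113015 / W × 100
⇒ 205900

Working-age: 205900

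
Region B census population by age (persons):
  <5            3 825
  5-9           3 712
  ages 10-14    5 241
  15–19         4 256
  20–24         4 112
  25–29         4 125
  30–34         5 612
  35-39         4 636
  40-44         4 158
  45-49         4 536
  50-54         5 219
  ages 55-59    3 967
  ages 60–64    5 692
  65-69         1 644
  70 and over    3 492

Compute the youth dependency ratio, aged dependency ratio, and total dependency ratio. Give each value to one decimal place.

Youth dependency ratio: 27.6
Old-age dependency ratio: 11.1
Total dependency ratio: 38.7

0–14: 3 825 + 3 712 + 5 241 = 12 778
15–64: 4 256 + 4 112 + 4 125 + 5 612 + 4 636 + 4 158 + 4 536 + 5 219 + 3 967 + 5 692 = 46 313
65+: 1 644 + 3 492 = 5 136
Youth dependency ratio = 12 778 / 46 313 × 100 = 27.6
Old-age dependency ratio = 5 136 / 46 313 × 100 = 11.1
Total dependency ratio = (12 778 + 5 136) / 46 313 × 100 = 17 914 / 46 313 × 100 = 38.7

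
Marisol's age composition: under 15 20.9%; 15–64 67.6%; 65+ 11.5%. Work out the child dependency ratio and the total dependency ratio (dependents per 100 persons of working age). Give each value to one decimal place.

Youth dependency ratio: 30.9
Total dependency ratio: 47.9

Youth dependency ratio = 20.9 / 67.6 × 100 = 30.9
Total dependency ratio = (20.9 + 11.5) / 67.6 × 100 = 32.4 / 67.6 × 100 = 47.9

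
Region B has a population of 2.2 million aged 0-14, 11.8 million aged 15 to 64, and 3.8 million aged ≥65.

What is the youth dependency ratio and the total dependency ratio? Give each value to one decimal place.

Youth dependency ratio = 2.2 / 11.8 × 100 = 18.6
Total dependency ratio = (2.2 + 3.8) / 11.8 × 100 = 6.0 / 11.8 × 100 = 50.8

Youth dependency ratio: 18.6
Total dependency ratio: 50.8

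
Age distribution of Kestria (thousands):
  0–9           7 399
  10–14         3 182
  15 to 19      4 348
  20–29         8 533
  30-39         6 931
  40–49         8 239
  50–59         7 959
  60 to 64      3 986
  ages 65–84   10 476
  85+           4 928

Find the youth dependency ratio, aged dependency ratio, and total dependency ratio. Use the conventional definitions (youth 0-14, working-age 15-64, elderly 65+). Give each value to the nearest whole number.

Youth dependency ratio: 26
Old-age dependency ratio: 39
Total dependency ratio: 65

0–14: 7 399 + 3 182 = 10 581
15–64: 4 348 + 8 533 + 6 931 + 8 239 + 7 959 + 3 986 = 39 996
65+: 10 476 + 4 928 = 15 404
Youth dependency ratio = 10 581 / 39 996 × 100 = 26
Old-age dependency ratio = 15 404 / 39 996 × 100 = 39
Total dependency ratio = (10 581 + 15 404) / 39 996 × 100 = 25 985 / 39 996 × 100 = 65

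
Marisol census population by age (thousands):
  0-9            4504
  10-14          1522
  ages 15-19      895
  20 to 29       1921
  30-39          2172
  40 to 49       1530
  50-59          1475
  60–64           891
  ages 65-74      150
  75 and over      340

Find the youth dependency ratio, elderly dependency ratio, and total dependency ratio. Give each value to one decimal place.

0–14: 4504 + 1522 = 6026
15–64: 895 + 1921 + 2172 + 1530 + 1475 + 891 = 8884
65+: 150 + 340 = 490
Youth dependency ratio = 6026 / 8884 × 100 = 67.8
Old-age dependency ratio = 490 / 8884 × 100 = 5.5
Total dependency ratio = (6026 + 490) / 8884 × 100 = 6516 / 8884 × 100 = 73.3

Youth dependency ratio: 67.8
Old-age dependency ratio: 5.5
Total dependency ratio: 73.3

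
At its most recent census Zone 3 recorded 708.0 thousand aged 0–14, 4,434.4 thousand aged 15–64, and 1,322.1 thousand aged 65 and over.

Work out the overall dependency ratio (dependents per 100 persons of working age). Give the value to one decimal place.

Total dependency ratio = (708.0 + 1,322.1) / 4,434.4 × 100 = 2,030.1 / 4,434.4 × 100 = 45.8

Total dependency ratio: 45.8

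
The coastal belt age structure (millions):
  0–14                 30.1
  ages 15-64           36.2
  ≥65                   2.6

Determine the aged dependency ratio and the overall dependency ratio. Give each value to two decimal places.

Old-age dependency ratio: 7.18
Total dependency ratio: 90.33

Old-age dependency ratio = 2.6 / 36.2 × 100 = 7.18
Total dependency ratio = (30.1 + 2.6) / 36.2 × 100 = 32.7 / 36.2 × 100 = 90.33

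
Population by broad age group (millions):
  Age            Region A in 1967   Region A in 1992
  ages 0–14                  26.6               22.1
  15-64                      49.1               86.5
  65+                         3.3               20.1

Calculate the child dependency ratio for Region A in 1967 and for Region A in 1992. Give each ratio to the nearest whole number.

Region A in 1967: 54
Region A in 1992: 26

Region A in 1967: 26.6 / 49.1 × 100 = 54
Region A in 1992: 22.1 / 86.5 × 100 = 26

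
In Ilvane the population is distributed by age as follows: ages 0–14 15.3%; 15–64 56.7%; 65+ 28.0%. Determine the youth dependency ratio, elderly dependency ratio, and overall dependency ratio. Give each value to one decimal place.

Youth dependency ratio = 15.3 / 56.7 × 100 = 27.0
Old-age dependency ratio = 28.0 / 56.7 × 100 = 49.4
Total dependency ratio = (15.3 + 28.0) / 56.7 × 100 = 43.3 / 56.7 × 100 = 76.4

Youth dependency ratio: 27.0
Old-age dependency ratio: 49.4
Total dependency ratio: 76.4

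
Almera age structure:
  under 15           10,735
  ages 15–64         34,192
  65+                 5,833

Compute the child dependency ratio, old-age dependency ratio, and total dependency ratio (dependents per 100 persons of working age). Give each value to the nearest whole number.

Youth dependency ratio = 10,735 / 34,192 × 100 = 31
Old-age dependency ratio = 5,833 / 34,192 × 100 = 17
Total dependency ratio = (10,735 + 5,833) / 34,192 × 100 = 16,568 / 34,192 × 100 = 48

Youth dependency ratio: 31
Old-age dependency ratio: 17
Total dependency ratio: 48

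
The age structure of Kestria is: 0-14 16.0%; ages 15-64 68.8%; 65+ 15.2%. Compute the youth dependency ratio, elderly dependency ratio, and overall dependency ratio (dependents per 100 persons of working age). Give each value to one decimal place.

Youth dependency ratio = 16.0 / 68.8 × 100 = 23.3
Old-age dependency ratio = 15.2 / 68.8 × 100 = 22.1
Total dependency ratio = (16.0 + 15.2) / 68.8 × 100 = 31.2 / 68.8 × 100 = 45.3

Youth dependency ratio: 23.3
Old-age dependency ratio: 22.1
Total dependency ratio: 45.3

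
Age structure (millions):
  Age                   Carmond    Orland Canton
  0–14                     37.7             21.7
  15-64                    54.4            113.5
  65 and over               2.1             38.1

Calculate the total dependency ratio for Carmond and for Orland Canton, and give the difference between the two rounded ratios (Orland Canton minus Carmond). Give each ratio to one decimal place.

Carmond: 73.2
Orland Canton: 52.7
Difference: -20.5

Carmond: (37.7 + 2.1) / 54.4 × 100 = 39.8 / 54.4 × 100 = 73.2
Orland Canton: (21.7 + 38.1) / 113.5 × 100 = 59.8 / 113.5 × 100 = 52.7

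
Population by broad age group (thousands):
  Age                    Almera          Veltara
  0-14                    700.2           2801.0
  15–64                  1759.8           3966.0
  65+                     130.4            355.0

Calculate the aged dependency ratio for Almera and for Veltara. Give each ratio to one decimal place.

Almera: 130.4 / 1759.8 × 100 = 7.4
Veltara: 355.0 / 3966.0 × 100 = 9.0

Almera: 7.4
Veltara: 9.0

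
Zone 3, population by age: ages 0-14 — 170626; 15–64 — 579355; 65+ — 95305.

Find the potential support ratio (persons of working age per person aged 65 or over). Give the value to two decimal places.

Potential support ratio = 579355 / 95305 = 6.08

Potential support ratio: 6.08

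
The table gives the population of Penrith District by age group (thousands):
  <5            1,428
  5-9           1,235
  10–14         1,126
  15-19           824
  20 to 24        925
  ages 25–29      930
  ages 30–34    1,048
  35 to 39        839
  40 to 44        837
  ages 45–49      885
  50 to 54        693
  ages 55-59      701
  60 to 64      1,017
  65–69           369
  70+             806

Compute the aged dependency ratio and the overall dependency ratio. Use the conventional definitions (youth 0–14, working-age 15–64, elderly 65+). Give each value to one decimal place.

Old-age dependency ratio: 13.5
Total dependency ratio: 57.1

0–14: 1,428 + 1,235 + 1,126 = 3,789
15–64: 824 + 925 + 930 + 1,048 + 839 + 837 + 885 + 693 + 701 + 1,017 = 8,699
65+: 369 + 806 = 1,175
Old-age dependency ratio = 1,175 / 8,699 × 100 = 13.5
Total dependency ratio = (3,789 + 1,175) / 8,699 × 100 = 4,964 / 8,699 × 100 = 57.1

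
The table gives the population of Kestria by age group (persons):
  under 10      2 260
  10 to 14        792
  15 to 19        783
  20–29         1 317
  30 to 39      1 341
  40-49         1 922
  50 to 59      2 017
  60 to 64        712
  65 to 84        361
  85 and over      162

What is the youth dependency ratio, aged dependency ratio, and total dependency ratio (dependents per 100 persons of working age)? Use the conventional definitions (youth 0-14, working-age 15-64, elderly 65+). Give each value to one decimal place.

0–14: 2 260 + 792 = 3 052
15–64: 783 + 1 317 + 1 341 + 1 922 + 2 017 + 712 = 8 092
65+: 361 + 162 = 523
Youth dependency ratio = 3 052 / 8 092 × 100 = 37.7
Old-age dependency ratio = 523 / 8 092 × 100 = 6.5
Total dependency ratio = (3 052 + 523) / 8 092 × 100 = 3 575 / 8 092 × 100 = 44.2

Youth dependency ratio: 37.7
Old-age dependency ratio: 6.5
Total dependency ratio: 44.2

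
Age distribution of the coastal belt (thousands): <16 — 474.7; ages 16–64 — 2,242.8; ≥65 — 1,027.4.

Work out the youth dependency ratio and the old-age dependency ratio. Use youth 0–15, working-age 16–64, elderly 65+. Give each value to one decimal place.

Youth dependency ratio: 21.2
Old-age dependency ratio: 45.8

Youth dependency ratio = 474.7 / 2,242.8 × 100 = 21.2
Old-age dependency ratio = 1,027.4 / 2,242.8 × 100 = 45.8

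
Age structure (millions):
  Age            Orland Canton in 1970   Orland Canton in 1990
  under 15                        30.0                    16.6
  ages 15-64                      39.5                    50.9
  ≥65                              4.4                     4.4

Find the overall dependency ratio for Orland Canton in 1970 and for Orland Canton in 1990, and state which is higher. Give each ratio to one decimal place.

Orland Canton in 1970: 87.1
Orland Canton in 1990: 41.3
Higher: Orland Canton in 1970

Orland Canton in 1970: (30.0 + 4.4) / 39.5 × 100 = 34.4 / 39.5 × 100 = 87.1
Orland Canton in 1990: (16.6 + 4.4) / 50.9 × 100 = 21.0 / 50.9 × 100 = 41.3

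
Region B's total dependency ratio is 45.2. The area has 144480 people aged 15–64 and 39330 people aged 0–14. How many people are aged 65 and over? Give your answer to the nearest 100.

Total dependency ratio = (youth + elderly) / working-age × 100
45.2 = (39330 + E) / 144480 × 100
⇒ 26000

Aged 65 and over: 26000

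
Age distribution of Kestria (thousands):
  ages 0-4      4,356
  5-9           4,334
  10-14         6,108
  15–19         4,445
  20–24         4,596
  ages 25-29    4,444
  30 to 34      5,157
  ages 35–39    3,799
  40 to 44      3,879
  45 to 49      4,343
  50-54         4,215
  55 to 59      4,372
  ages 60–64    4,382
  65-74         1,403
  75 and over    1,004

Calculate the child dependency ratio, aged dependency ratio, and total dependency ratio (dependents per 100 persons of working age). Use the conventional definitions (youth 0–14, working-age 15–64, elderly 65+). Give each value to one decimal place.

Youth dependency ratio: 33.9
Old-age dependency ratio: 5.5
Total dependency ratio: 39.4

0–14: 4,356 + 4,334 + 6,108 = 14,798
15–64: 4,445 + 4,596 + 4,444 + 5,157 + 3,799 + 3,879 + 4,343 + 4,215 + 4,372 + 4,382 = 43,632
65+: 1,403 + 1,004 = 2,407
Youth dependency ratio = 14,798 / 43,632 × 100 = 33.9
Old-age dependency ratio = 2,407 / 43,632 × 100 = 5.5
Total dependency ratio = (14,798 + 2,407) / 43,632 × 100 = 17,205 / 43,632 × 100 = 39.4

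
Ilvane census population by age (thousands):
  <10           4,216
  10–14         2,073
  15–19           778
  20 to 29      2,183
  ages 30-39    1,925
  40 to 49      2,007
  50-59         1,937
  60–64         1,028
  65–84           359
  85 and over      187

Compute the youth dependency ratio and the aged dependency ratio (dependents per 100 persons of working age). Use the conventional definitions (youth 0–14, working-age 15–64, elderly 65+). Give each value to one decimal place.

Youth dependency ratio: 63.8
Old-age dependency ratio: 5.5

0–14: 4,216 + 2,073 = 6,289
15–64: 778 + 2,183 + 1,925 + 2,007 + 1,937 + 1,028 = 9,858
65+: 359 + 187 = 546
Youth dependency ratio = 6,289 / 9,858 × 100 = 63.8
Old-age dependency ratio = 546 / 9,858 × 100 = 5.5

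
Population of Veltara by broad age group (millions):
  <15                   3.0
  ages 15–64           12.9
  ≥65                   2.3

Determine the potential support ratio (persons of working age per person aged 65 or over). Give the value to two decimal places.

Potential support ratio = 12.9 / 2.3 = 5.61

Potential support ratio: 5.61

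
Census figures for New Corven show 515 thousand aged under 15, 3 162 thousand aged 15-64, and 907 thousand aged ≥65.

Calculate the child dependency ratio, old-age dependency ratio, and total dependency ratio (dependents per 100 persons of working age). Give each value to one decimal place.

Youth dependency ratio: 16.3
Old-age dependency ratio: 28.7
Total dependency ratio: 45.0

Youth dependency ratio = 515 / 3 162 × 100 = 16.3
Old-age dependency ratio = 907 / 3 162 × 100 = 28.7
Total dependency ratio = (515 + 907) / 3 162 × 100 = 1 422 / 3 162 × 100 = 45.0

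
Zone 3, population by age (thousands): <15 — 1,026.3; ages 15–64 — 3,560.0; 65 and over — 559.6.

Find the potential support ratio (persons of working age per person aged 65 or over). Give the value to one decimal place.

Potential support ratio = 3,560.0 / 559.6 = 6.4

Potential support ratio: 6.4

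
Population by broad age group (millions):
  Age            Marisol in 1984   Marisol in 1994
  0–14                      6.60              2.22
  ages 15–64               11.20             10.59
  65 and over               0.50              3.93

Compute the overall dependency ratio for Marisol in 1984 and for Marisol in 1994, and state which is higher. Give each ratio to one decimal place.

Marisol in 1984: 63.4
Marisol in 1994: 58.1
Higher: Marisol in 1984

Marisol in 1984: (6.60 + 0.50) / 11.20 × 100 = 7.10 / 11.20 × 100 = 63.4
Marisol in 1994: (2.22 + 3.93) / 10.59 × 100 = 6.15 / 10.59 × 100 = 58.1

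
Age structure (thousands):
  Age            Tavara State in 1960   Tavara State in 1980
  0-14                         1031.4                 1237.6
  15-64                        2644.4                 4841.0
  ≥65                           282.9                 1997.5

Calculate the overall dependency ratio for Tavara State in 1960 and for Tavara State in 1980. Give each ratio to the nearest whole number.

Tavara State in 1960: 50
Tavara State in 1980: 67

Tavara State in 1960: (1031.4 + 282.9) / 2644.4 × 100 = 1314.3 / 2644.4 × 100 = 50
Tavara State in 1980: (1237.6 + 1997.5) / 4841.0 × 100 = 3235.1 / 4841.0 × 100 = 67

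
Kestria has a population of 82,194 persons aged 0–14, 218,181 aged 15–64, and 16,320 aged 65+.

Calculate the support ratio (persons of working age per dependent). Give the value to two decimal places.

Support ratio: 2.21

Support ratio = 218,181 / (82,194 + 16,320) = 218,181 / 98,514 = 2.21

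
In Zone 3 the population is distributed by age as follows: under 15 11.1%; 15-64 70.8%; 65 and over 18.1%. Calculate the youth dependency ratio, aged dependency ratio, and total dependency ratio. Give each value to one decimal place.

Youth dependency ratio: 15.7
Old-age dependency ratio: 25.6
Total dependency ratio: 41.2

Youth dependency ratio = 11.1 / 70.8 × 100 = 15.7
Old-age dependency ratio = 18.1 / 70.8 × 100 = 25.6
Total dependency ratio = (11.1 + 18.1) / 70.8 × 100 = 29.2 / 70.8 × 100 = 41.2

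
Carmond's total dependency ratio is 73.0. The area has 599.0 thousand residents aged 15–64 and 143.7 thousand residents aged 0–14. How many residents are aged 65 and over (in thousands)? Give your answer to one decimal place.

Aged 65 and over: 293.6

Total dependency ratio = (youth + elderly) / working-age × 100
73.0 = (143.7 + E) / 599.0 × 100
⇒ 293.6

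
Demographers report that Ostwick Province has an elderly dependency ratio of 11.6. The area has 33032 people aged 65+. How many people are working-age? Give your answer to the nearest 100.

Old-age dependency ratio = elderly / working-age × 100
11.6 = 33032 / W × 100
⇒ 284800

Working-age: 284800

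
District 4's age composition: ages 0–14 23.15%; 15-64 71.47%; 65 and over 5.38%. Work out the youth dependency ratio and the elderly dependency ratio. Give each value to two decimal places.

Youth dependency ratio = 23.15 / 71.47 × 100 = 32.39
Old-age dependency ratio = 5.38 / 71.47 × 100 = 7.53

Youth dependency ratio: 32.39
Old-age dependency ratio: 7.53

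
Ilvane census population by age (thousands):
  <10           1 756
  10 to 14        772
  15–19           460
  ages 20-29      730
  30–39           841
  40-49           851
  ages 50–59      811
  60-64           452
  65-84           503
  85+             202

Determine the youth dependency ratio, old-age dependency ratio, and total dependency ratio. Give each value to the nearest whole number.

0–14: 1 756 + 772 = 2 528
15–64: 460 + 730 + 841 + 851 + 811 + 452 = 4 145
65+: 503 + 202 = 705
Youth dependency ratio = 2 528 / 4 145 × 100 = 61
Old-age dependency ratio = 705 / 4 145 × 100 = 17
Total dependency ratio = (2 528 + 705) / 4 145 × 100 = 3 233 / 4 145 × 100 = 78

Youth dependency ratio: 61
Old-age dependency ratio: 17
Total dependency ratio: 78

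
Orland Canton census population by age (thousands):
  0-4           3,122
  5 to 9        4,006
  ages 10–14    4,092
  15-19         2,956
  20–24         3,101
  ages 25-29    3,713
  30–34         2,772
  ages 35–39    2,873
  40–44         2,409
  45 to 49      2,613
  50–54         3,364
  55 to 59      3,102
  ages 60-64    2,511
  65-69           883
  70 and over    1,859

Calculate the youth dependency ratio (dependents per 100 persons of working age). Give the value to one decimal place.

Youth dependency ratio: 38.1

0–14: 3,122 + 4,006 + 4,092 = 11,220
15–64: 2,956 + 3,101 + 3,713 + 2,772 + 2,873 + 2,409 + 2,613 + 3,364 + 3,102 + 2,511 = 29,414
65+: 883 + 1,859 = 2,742
Youth dependency ratio = 11,220 / 29,414 × 100 = 38.1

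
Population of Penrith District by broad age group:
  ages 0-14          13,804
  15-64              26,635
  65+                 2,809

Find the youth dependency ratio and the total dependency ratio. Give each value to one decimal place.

Youth dependency ratio: 51.8
Total dependency ratio: 62.4

Youth dependency ratio = 13,804 / 26,635 × 100 = 51.8
Total dependency ratio = (13,804 + 2,809) / 26,635 × 100 = 16,613 / 26,635 × 100 = 62.4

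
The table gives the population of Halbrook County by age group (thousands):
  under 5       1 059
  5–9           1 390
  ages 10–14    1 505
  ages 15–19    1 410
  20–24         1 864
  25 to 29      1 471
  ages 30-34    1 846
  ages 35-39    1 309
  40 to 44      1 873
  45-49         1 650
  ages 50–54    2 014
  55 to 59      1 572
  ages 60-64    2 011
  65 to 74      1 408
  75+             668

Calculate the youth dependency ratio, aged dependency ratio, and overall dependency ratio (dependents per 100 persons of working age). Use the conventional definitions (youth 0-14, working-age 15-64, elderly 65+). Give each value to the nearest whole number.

Youth dependency ratio: 23
Old-age dependency ratio: 12
Total dependency ratio: 35

0–14: 1 059 + 1 390 + 1 505 = 3 954
15–64: 1 410 + 1 864 + 1 471 + 1 846 + 1 309 + 1 873 + 1 650 + 2 014 + 1 572 + 2 011 = 17 020
65+: 1 408 + 668 = 2 076
Youth dependency ratio = 3 954 / 17 020 × 100 = 23
Old-age dependency ratio = 2 076 / 17 020 × 100 = 12
Total dependency ratio = (3 954 + 2 076) / 17 020 × 100 = 6 030 / 17 020 × 100 = 35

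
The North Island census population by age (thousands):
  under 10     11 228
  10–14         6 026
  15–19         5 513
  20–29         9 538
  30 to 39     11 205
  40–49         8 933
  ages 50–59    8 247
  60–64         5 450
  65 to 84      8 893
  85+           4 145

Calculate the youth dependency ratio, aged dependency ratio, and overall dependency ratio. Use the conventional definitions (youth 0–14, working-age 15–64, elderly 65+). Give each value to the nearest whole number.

Youth dependency ratio: 35
Old-age dependency ratio: 27
Total dependency ratio: 62

0–14: 11 228 + 6 026 = 17 254
15–64: 5 513 + 9 538 + 11 205 + 8 933 + 8 247 + 5 450 = 48 886
65+: 8 893 + 4 145 = 13 038
Youth dependency ratio = 17 254 / 48 886 × 100 = 35
Old-age dependency ratio = 13 038 / 48 886 × 100 = 27
Total dependency ratio = (17 254 + 13 038) / 48 886 × 100 = 30 292 / 48 886 × 100 = 62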